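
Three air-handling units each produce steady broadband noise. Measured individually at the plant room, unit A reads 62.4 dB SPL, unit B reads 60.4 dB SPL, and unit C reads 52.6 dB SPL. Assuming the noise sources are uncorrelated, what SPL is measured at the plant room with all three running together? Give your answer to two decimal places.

Uncorrelated sources add in intensity (power), not in dB.
L_total = 10·log₁₀(10^(62.4/10) + 10^(60.4/10) + 10^(52.6/10)) = 10·log₁₀(3016000) = 64.79 dB SPL.

64.79 dB SPL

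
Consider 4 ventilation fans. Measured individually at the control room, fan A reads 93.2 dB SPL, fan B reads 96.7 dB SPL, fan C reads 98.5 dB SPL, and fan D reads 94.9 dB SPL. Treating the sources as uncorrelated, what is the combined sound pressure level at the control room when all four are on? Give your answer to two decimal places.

Add the sources as powers (linear), then convert back to dB:
L_total = 10·log₁₀(10^(93.2/10) + 10^(96.7/10) + 10^(98.5/10) + 10^(94.9/10)) = 10·log₁₀(16936000000) = 102.29 dB SPL.

102.29 dB SPL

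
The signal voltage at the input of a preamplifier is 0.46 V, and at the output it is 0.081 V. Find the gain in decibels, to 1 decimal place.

For a voltage ratio, dB = 20·log₁₀(V₂/V₁).
20·log₁₀(0.081/0.46) = 20·log₁₀(0.1761) = -15.1 dB.

-15.1 dB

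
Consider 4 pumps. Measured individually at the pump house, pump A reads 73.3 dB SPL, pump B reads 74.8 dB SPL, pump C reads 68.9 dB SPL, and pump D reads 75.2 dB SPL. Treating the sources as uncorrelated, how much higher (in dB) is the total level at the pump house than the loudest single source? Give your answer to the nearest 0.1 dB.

Incoherent sources sum as intensities:
L_total = 10·log₁₀(10^(73.3/10) + 10^(74.8/10) + 10^(68.9/10) + 10^(75.2/10)) = 79.66 dB SPL.
Excess over the loudest (75.2 dB): 79.66 − 75.2 = 4.5 dB.

4.5 dB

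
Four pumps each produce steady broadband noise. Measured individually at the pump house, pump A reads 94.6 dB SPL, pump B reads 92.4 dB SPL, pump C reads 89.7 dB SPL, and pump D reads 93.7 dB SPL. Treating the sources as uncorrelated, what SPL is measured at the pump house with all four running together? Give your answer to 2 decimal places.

Incoherent sources sum as intensities:
L_total = 10·log₁₀(10^(94.6/10) + 10^(92.4/10) + 10^(89.7/10) + 10^(93.7/10)) = 10·log₁₀(7899000000) = 98.98 dB SPL.

98.98 dB SPL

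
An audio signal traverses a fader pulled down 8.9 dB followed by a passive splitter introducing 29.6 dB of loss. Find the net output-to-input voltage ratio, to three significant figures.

0.0119

Net gain = (−8.9) + (−29.6) = -38.5 dB.
Voltage ratio = 10^(-38.5/20) = 0.0119.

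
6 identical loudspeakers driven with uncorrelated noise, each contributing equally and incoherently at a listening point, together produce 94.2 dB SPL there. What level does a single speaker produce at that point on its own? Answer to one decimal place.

6 equal incoherent sources add 10·log₁₀(6) = 7.78 dB over one source.
L_one = 94.2 − 7.78 = 86.4 dB SPL.

86.4 dB SPL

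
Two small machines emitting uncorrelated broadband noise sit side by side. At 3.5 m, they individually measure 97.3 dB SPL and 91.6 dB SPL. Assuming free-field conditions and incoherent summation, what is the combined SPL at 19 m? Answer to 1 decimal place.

Combined at 3.5 m: 10·log₁₀(10^(97.3/10)+10^(91.6/10)) = 98.34 dB SPL.
Then apply −20·log₁₀(19/3.5) = -14.69 dB → 83.6 dB SPL.

83.6 dB SPL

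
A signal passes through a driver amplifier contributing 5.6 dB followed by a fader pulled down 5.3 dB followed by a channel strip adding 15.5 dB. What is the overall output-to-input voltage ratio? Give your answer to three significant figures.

Net gain = 5.6 + (−5.3) + 15.5 = 15.8 dB.
Voltage ratio = 10^(15.8/20) = 6.17.

6.17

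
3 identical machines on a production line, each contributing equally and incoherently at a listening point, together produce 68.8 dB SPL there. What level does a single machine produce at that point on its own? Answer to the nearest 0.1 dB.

64.0 dB SPL

3 equal incoherent sources add 10·log₁₀(3) = 4.77 dB over one source.
L_one = 68.8 − 4.77 = 64.0 dB SPL.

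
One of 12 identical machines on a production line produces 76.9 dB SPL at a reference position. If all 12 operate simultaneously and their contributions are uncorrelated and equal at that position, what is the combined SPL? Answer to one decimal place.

12 equal incoherent sources raise the level by 10·log₁₀(12) = 10.79 dB.
L_total = 76.9 + 10.79 = 87.7 dB SPL.

87.7 dB SPL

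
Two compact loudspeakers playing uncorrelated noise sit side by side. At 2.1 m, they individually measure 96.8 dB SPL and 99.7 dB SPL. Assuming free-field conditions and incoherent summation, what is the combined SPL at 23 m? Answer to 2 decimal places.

80.71 dB SPL

Combined at 2.1 m: 10·log₁₀(10^(96.8/10)+10^(99.7/10)) = 101.498 dB SPL.
Then apply −20·log₁₀(23/2.1) = -20.790 dB → 80.71 dB SPL.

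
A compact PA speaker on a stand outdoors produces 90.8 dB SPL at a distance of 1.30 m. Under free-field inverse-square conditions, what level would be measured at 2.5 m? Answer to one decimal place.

85.1 dB SPL

For a point source in a free field, ΔL = −20·log₁₀(d₂/d₁).
ΔL = −20·log₁₀(2.5/1.30) = -5.68 dB, so L₂ = 90.8 + (-5.68) = 85.1 dB SPL.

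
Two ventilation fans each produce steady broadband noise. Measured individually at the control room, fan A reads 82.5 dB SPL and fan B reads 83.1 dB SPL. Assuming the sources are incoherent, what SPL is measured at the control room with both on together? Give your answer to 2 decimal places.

85.82 dB SPL

Incoherent sources sum as intensities:
L_total = 10·log₁₀(10^(82.5/10) + 10^(83.1/10)) = 10·log₁₀(382000000) = 85.82 dB SPL.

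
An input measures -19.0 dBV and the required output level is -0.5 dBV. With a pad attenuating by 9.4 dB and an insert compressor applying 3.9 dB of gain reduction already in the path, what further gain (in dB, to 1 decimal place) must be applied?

31.8 dB

The required make-up gain is the shortfall in the dB sum.
G = -0.5 − (-19.0) + 9.4 + 3.9 = 31.8 dB.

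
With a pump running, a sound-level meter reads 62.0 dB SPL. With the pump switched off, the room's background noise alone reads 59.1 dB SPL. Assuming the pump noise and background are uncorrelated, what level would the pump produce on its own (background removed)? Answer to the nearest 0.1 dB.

58.9 dB SPL

Background correction is a power subtraction:
L_src = 10·log₁₀(10^(62.0/10) − 10^(59.1/10)) = 10·log₁₀(772100) = 58.9 dB SPL.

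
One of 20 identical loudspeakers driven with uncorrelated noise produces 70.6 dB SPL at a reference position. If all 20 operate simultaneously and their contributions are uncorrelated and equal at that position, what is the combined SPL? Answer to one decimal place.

83.6 dB SPL

20 equal incoherent sources raise the level by 10·log₁₀(20) = 13.01 dB.
L_total = 70.6 + 13.01 = 83.6 dB SPL.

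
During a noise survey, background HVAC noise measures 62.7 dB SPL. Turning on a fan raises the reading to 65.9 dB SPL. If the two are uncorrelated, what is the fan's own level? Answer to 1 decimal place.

63.1 dB SPL

Subtract intensities: L_src = 10·log₁₀(10^(L_total/10) − 10^(L_bg/10)).
L_src = 10·log₁₀(10^(65.9/10) − 10^(62.7/10)) = 10·log₁₀(2028000) = 63.1 dB SPL.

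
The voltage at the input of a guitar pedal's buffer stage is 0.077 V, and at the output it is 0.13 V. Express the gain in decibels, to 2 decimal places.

4.55 dB

For a voltage ratio, dB = 20·log₁₀(V₂/V₁).
20·log₁₀(0.13/0.077) = 20·log₁₀(1.688) = 4.55 dB.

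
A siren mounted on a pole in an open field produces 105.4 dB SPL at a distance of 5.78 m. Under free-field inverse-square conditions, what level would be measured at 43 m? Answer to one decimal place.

88.0 dB SPL

For a point source in a free field, ΔL = −20·log₁₀(d₂/d₁).
ΔL = −20·log₁₀(43/5.78) = -17.43 dB, so L₂ = 105.4 + (-17.43) = 88.0 dB SPL.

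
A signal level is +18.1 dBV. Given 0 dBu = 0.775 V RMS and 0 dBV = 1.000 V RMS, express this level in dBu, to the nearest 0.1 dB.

+20.3 dBu

The offset between the scales is 20·log₁₀(0.775/1.000) = −2.214 dB.
So dBu = +18.1 + 2.214 = +20.3 dBu.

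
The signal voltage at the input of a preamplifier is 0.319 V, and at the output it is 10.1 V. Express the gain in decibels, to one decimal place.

Voltage is an amplitude quantity, so gain = 20·log₁₀(V_out/V_in).
20·log₁₀(10.1/0.319) = 20·log₁₀(31.66) = 30.0 dB.

30.0 dB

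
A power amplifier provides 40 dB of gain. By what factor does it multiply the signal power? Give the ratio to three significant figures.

10000

Power ratio = 10^(dB/10).
10^(40/10) = 10^(4.000) = 10000.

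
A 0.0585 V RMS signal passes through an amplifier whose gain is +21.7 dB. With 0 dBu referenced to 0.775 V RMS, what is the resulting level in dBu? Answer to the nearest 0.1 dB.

Input level: 20·log₁₀(0.0585/0.775) = -22.44 dBu.
Output: -22.44 + 21.7 = -0.7 dBu.

-0.7 dBu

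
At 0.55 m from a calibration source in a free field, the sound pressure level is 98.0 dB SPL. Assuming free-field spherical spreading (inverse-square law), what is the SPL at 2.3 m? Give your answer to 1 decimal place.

Inverse-square spreading gives ΔL = −20·log₁₀(d₂/d₁).
ΔL = −20·log₁₀(2.3/0.55) = -12.43 dB, so L₂ = 98.0 + (-12.43) = 85.6 dB SPL.

85.6 dB SPL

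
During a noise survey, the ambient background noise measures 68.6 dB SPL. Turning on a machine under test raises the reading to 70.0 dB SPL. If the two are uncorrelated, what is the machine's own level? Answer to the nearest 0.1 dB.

64.4 dB SPL

Remove the background by subtracting linear intensities:
L_src = 10·log₁₀(10^(70.0/10) − 10^(68.6/10)) = 10·log₁₀(2756000) = 64.4 dB SPL.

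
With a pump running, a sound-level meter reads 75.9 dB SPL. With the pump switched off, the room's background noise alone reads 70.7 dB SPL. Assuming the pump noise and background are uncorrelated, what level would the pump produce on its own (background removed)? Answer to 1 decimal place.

Subtract intensities: L_src = 10·log₁₀(10^(L_total/10) − 10^(L_bg/10)).
L_src = 10·log₁₀(10^(75.9/10) − 10^(70.7/10)) = 10·log₁₀(27160000) = 74.3 dB SPL.

74.3 dB SPL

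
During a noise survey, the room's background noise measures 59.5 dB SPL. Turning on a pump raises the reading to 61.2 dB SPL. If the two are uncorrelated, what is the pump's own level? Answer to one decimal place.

Background correction is a power subtraction:
L_src = 10·log₁₀(10^(61.2/10) − 10^(59.5/10)) = 10·log₁₀(427000) = 56.3 dB SPL.

56.3 dB SPL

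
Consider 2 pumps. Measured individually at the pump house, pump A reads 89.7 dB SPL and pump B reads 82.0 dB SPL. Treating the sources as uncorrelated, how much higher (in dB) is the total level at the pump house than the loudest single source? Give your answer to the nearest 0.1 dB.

Incoherent sources sum as intensities:
L_total = 10·log₁₀(10^(89.7/10) + 10^(82.0/10)) = 90.38 dB SPL.
Excess over the loudest (89.7 dB): 90.38 − 89.7 = 0.7 dB.

0.7 dB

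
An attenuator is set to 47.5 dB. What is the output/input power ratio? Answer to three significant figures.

0.0000178

Power ratio = 10^(dB/10).
10^(-47.5/10) = 10^(-4.750) = 0.0000178.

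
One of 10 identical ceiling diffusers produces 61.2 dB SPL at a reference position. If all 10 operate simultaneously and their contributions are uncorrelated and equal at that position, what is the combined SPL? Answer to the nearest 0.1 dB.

10 equal incoherent sources raise the level by 10·log₁₀(10) = 10.00 dB.
L_total = 61.2 + 10.00 = 71.2 dB SPL.

71.2 dB SPL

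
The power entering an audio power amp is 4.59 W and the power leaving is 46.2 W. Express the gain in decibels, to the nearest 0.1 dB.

Power ratio → dB uses the 10·log₁₀ form:
10·log₁₀(46.2/4.59) = 10·log₁₀(10.07) = 10.0 dB.

10.0 dB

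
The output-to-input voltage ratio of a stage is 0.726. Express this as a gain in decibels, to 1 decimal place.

-2.8 dB

Voltage ratio → dB uses the 20·log₁₀ form:
20·log₁₀(0.726) = -2.8 dB.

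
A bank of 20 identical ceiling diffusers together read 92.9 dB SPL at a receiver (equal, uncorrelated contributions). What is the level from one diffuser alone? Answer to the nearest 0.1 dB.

79.9 dB SPL

20 equal incoherent sources add 10·log₁₀(20) = 13.01 dB over one source.
L_one = 92.9 − 13.01 = 79.9 dB SPL.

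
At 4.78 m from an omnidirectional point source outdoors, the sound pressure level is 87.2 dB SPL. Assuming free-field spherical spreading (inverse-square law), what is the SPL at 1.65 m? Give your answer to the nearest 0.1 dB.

96.4 dB SPL

Free-field point source: level drops by 20·log₁₀ of the distance ratio.
ΔL = −20·log₁₀(1.65/4.78) = 9.24 dB, so L₂ = 87.2 + (9.24) = 96.4 dB SPL.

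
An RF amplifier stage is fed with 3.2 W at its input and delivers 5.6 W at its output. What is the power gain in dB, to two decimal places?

For a power ratio, dB = 10·log₁₀(P₂/P₁).
10·log₁₀(5.6/3.2) = 10·log₁₀(1.750) = 2.43 dB.

2.43 dB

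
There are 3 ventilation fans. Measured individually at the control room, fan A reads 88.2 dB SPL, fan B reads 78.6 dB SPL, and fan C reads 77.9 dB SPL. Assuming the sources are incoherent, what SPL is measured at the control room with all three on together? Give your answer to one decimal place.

Uncorrelated sources add in intensity (power), not in dB.
L_total = 10·log₁₀(10^(88.2/10) + 10^(78.6/10) + 10^(77.9/10)) = 10·log₁₀(794800000) = 89.0 dB SPL.

89.0 dB SPL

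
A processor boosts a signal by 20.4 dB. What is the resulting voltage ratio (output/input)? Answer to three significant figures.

10.5

Voltage ratio = 10^(dB/20).
10^(20.4/20) = 10^(1.020) = 10.5.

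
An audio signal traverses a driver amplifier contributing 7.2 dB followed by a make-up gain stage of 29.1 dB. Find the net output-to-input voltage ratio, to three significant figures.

Net gain = 7.2 + 29.1 = 36.3 dB.
Voltage ratio = 10^(36.3/20) = 65.3.

65.3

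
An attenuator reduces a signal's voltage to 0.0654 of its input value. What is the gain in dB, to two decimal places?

Voltage is an amplitude quantity, so gain = 20·log₁₀(V_out/V_in).
20·log₁₀(0.0654) = -23.69 dB.

-23.69 dB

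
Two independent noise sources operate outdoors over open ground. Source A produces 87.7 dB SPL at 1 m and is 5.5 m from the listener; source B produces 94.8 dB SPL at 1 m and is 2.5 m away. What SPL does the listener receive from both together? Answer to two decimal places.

At the listener: L_A = 87.7 − 20·log₁₀(5.5) = 72.893 dB; L_B = 94.8 − 20·log₁₀(2.5) = 86.841 dB.
Combined: 10·log₁₀(10^(72.893/10)+10^(86.841/10)) = 87.01 dB SPL.

87.01 dB SPL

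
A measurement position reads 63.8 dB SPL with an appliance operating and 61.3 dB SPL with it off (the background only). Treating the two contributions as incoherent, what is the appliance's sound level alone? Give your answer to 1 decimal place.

Remove the background by subtracting linear intensities:
L_src = 10·log₁₀(10^(63.8/10) − 10^(61.3/10)) = 10·log₁₀(1050000) = 60.2 dB SPL.

60.2 dB SPL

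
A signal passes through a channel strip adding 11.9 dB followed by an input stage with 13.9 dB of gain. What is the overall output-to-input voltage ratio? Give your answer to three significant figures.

19.5

Net gain = 11.9 + 13.9 = 25.8 dB.
Voltage ratio = 10^(25.8/20) = 19.5.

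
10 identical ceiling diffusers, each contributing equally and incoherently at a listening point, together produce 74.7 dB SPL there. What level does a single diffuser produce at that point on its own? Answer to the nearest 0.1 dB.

10 equal incoherent sources add 10·log₁₀(10) = 10.00 dB over one source.
L_one = 74.7 − 10.00 = 64.7 dB SPL.

64.7 dB SPL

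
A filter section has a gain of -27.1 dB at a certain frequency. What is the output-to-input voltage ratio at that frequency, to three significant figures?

0.0442

Voltage ratio = 10^(dB/20).
10^(-27.1/20) = 10^(-1.355) = 0.0442.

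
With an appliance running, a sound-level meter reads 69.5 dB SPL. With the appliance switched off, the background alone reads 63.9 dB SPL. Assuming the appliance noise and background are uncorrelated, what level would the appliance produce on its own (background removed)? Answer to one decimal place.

68.1 dB SPL

Background correction is a power subtraction:
L_src = 10·log₁₀(10^(69.5/10) − 10^(63.9/10)) = 10·log₁₀(6458000) = 68.1 dB SPL.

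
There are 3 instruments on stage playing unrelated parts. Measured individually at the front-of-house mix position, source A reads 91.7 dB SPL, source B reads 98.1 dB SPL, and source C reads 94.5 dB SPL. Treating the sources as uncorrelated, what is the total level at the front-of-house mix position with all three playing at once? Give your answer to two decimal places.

Uncorrelated sources add in intensity (power), not in dB.
L_total = 10·log₁₀(10^(91.7/10) + 10^(98.1/10) + 10^(94.5/10)) = 10·log₁₀(10754000000) = 100.32 dB SPL.

100.32 dB SPL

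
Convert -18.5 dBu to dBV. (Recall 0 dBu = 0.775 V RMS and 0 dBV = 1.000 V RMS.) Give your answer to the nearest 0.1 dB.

The offset between the scales is 20·log₁₀(0.775/1.000) = −2.214 dB.
So dBV = -18.5 − 2.214 = -20.7 dBV.

-20.7 dBV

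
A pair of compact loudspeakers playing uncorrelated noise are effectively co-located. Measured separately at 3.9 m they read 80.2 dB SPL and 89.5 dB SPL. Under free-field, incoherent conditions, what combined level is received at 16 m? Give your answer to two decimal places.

Combined at 3.9 m: 10·log₁₀(10^(80.2/10)+10^(89.5/10)) = 89.982 dB SPL.
Then apply −20·log₁₀(16/3.9) = -12.261 dB → 77.72 dB SPL.

77.72 dB SPL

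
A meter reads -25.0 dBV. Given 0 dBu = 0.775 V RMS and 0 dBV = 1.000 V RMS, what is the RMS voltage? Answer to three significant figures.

0.0562 V

V = 1.000 V × 10^(-25.0/20).
= 1.000 × 0.05623 = 0.0562 V.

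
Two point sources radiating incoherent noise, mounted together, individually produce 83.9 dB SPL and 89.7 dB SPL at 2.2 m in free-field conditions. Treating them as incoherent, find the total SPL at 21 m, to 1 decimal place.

Combined at 2.2 m: 10·log₁₀(10^(83.9/10)+10^(89.7/10)) = 90.71 dB SPL.
Then apply −20·log₁₀(21/2.2) = -19.60 dB → 71.1 dB SPL.

71.1 dB SPL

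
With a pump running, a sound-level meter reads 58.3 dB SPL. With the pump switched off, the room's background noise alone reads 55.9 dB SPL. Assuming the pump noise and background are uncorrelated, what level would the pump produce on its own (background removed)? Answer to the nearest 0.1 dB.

Remove the background by subtracting linear intensities:
L_src = 10·log₁₀(10^(58.3/10) − 10^(55.9/10)) = 10·log₁₀(287000) = 54.6 dB SPL.

54.6 dB SPL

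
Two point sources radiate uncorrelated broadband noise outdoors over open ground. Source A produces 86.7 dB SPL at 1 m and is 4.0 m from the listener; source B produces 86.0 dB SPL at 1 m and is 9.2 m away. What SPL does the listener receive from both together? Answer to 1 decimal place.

75.3 dB SPL

At the listener: L_A = 86.7 − 20·log₁₀(4.0) = 74.66 dB; L_B = 86.0 − 20·log₁₀(9.2) = 66.72 dB.
Combined: 10·log₁₀(10^(74.66/10)+10^(66.72/10)) = 75.3 dB SPL.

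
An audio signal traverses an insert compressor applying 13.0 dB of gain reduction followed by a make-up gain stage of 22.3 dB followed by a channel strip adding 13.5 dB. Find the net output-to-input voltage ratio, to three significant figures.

Net gain = (−13.0) + 22.3 + 13.5 = 22.8 dB.
Voltage ratio = 10^(22.8/20) = 13.8.

13.8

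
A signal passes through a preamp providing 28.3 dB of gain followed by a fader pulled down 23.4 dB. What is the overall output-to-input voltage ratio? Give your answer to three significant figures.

1.76

Net gain = 28.3 + (−23.4) = 4.9 dB.
Voltage ratio = 10^(4.9/20) = 1.76.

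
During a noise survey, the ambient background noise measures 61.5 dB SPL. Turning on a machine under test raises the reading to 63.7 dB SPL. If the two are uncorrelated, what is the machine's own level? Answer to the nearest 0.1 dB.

59.7 dB SPL

Remove the background by subtracting linear intensities:
L_src = 10·log₁₀(10^(63.7/10) − 10^(61.5/10)) = 10·log₁₀(931700) = 59.7 dB SPL.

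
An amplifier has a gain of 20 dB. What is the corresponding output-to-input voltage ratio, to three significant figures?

10.0

Voltage ratio = 10^(dB/20).
10^(20/20) = 10^(1.000) = 10.0.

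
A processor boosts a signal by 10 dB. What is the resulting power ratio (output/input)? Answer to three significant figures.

10.0

Power ratio = 10^(dB/10).
10^(10/10) = 10^(1.000) = 10.0.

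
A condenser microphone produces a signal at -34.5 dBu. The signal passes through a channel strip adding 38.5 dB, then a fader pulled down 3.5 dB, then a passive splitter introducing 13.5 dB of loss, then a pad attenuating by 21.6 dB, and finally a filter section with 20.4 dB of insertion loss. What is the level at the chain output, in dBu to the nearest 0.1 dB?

Cascaded gains and losses add directly in dB.
-34.5 + 38.5 − 3.5 − 13.5 − 21.6 − 20.4 = -55.0 dBu.

-55.0 dBu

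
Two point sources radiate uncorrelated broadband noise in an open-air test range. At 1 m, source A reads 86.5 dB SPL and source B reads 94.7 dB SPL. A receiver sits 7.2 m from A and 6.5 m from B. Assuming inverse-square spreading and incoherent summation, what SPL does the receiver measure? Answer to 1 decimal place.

At the listener: L_A = 86.5 − 20·log₁₀(7.2) = 69.35 dB; L_B = 94.7 − 20·log₁₀(6.5) = 78.44 dB.
Combined: 10·log₁₀(10^(69.35/10)+10^(78.44/10)) = 78.9 dB SPL.

78.9 dB SPL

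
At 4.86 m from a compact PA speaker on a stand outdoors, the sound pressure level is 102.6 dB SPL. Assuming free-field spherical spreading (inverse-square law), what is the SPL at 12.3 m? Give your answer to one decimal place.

94.5 dB SPL

Free-field point source: level drops by 20·log₁₀ of the distance ratio.
ΔL = −20·log₁₀(12.3/4.86) = -8.07 dB, so L₂ = 102.6 + (-8.07) = 94.5 dB SPL.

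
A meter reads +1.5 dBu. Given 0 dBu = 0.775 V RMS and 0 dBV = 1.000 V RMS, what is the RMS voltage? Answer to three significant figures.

V = 0.775 V × 10^(+1.5/20).
= 0.775 × 1.189 = 0.921 V.

0.921 V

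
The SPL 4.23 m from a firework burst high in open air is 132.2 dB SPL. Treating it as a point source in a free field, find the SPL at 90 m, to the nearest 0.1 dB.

105.6 dB SPL

For a point source in a free field, ΔL = −20·log₁₀(d₂/d₁).
ΔL = −20·log₁₀(90/4.23) = -26.56 dB, so L₂ = 132.2 + (-26.56) = 105.6 dB SPL.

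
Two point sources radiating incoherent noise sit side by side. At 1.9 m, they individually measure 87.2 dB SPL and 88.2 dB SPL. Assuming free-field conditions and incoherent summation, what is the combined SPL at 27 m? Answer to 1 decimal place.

Combined at 1.9 m: 10·log₁₀(10^(87.2/10)+10^(88.2/10)) = 90.74 dB SPL.
Then apply −20·log₁₀(27/1.9) = -23.05 dB → 67.7 dB SPL.

67.7 dB SPL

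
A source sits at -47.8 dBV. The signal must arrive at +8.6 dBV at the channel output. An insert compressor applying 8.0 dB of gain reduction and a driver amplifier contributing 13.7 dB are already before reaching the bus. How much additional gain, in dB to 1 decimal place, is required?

50.7 dB

The required make-up gain is the shortfall in the dB sum.
G = +8.6 − (-47.8) + 8.0 − 13.7 = 50.7 dB.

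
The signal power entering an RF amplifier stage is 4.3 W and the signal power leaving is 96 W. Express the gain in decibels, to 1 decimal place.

13.5 dB

For a power ratio, dB = 10·log₁₀(P₂/P₁).
10·log₁₀(96/4.3) = 10·log₁₀(22.33) = 13.5 dB.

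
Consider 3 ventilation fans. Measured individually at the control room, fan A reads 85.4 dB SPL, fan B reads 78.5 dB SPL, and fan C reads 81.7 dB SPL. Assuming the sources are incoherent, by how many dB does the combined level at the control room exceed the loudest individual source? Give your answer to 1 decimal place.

Add the sources as powers (linear), then convert back to dB:
L_total = 10·log₁₀(10^(85.4/10) + 10^(78.5/10) + 10^(81.7/10)) = 87.52 dB SPL.
Excess over the loudest (85.4 dB): 87.52 − 85.4 = 2.1 dB.

2.1 dB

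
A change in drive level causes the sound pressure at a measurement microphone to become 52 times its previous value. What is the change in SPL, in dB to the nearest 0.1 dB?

34.3 dB

SPL change from a pressure ratio uses the 20·log₁₀ form:
20·log₁₀(52) = 34.3 dB.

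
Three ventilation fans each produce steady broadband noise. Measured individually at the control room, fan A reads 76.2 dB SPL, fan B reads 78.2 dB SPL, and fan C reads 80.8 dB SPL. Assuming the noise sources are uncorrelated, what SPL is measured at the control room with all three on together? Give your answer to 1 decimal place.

Uncorrelated sources add in intensity (power), not in dB.
L_total = 10·log₁₀(10^(76.2/10) + 10^(78.2/10) + 10^(80.8/10)) = 10·log₁₀(228000000) = 83.6 dB SPL.

83.6 dB SPL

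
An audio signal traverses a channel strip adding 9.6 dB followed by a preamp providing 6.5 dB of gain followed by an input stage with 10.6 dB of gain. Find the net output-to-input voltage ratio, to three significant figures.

21.6

Net gain = 9.6 + 6.5 + 10.6 = 26.7 dB.
Voltage ratio = 10^(26.7/20) = 21.6.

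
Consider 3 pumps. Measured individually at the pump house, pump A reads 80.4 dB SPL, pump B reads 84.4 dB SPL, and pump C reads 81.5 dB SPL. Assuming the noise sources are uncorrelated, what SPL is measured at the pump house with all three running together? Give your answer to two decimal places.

87.21 dB SPL

Uncorrelated sources add in intensity (power), not in dB.
L_total = 10·log₁₀(10^(80.4/10) + 10^(84.4/10) + 10^(81.5/10)) = 10·log₁₀(526300000) = 87.21 dB SPL.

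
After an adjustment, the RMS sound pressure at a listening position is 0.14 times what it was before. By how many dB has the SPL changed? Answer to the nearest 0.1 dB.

SPL change from a pressure ratio uses the 20·log₁₀ form:
20·log₁₀(0.14) = -17.1 dB.

-17.1 dB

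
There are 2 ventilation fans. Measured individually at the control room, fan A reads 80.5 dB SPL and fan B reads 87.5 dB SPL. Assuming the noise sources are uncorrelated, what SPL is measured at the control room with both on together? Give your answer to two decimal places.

Incoherent sources sum as intensities:
L_total = 10·log₁₀(10^(80.5/10) + 10^(87.5/10)) = 10·log₁₀(674500000) = 88.29 dB SPL.

88.29 dB SPL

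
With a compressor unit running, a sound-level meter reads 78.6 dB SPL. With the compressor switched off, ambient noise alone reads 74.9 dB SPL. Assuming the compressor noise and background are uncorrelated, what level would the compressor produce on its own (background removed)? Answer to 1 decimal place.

76.2 dB SPL

Subtract intensities: L_src = 10·log₁₀(10^(L_total/10) − 10^(L_bg/10)).
L_src = 10·log₁₀(10^(78.6/10) − 10^(74.9/10)) = 10·log₁₀(41540000) = 76.2 dB SPL.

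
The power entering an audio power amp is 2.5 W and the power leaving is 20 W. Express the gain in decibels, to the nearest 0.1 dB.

9.0 dB

For a power ratio, dB = 10·log₁₀(P₂/P₁).
10·log₁₀(20/2.5) = 10·log₁₀(8.000) = 9.0 dB.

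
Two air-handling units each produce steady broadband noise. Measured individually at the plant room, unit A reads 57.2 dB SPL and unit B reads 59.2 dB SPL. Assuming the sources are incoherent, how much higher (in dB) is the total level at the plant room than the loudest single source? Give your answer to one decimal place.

Add the sources as powers (linear), then convert back to dB:
L_total = 10·log₁₀(10^(57.2/10) + 10^(59.2/10)) = 61.32 dB SPL.
Excess over the loudest (59.2 dB): 61.32 − 59.2 = 2.1 dB.

2.1 dB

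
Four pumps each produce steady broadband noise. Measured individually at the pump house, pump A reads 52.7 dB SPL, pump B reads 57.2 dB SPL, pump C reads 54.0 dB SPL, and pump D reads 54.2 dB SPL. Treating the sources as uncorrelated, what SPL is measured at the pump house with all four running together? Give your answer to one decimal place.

Uncorrelated sources add in intensity (power), not in dB.
L_total = 10·log₁₀(10^(52.7/10) + 10^(57.2/10) + 10^(54.0/10) + 10^(54.2/10)) = 10·log₁₀(1225000) = 60.9 dB SPL.

60.9 dB SPL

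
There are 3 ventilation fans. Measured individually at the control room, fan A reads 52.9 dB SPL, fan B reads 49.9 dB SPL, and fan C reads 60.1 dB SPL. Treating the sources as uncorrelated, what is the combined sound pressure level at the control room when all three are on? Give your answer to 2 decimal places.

61.19 dB SPL

Uncorrelated sources add in intensity (power), not in dB.
L_total = 10·log₁₀(10^(52.9/10) + 10^(49.9/10) + 10^(60.1/10)) = 10·log₁₀(1316000) = 61.19 dB SPL.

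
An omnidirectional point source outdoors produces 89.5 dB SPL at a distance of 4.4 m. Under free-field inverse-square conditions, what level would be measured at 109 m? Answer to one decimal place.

61.6 dB SPL

Inverse-square spreading gives ΔL = −20·log₁₀(d₂/d₁).
ΔL = −20·log₁₀(109/4.4) = -27.88 dB, so L₂ = 89.5 + (-27.88) = 61.6 dB SPL.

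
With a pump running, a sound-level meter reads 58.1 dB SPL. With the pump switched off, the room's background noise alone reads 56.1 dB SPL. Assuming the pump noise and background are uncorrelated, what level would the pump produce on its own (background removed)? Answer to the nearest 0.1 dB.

53.8 dB SPL

Subtract intensities: L_src = 10·log₁₀(10^(L_total/10) − 10^(L_bg/10)).
L_src = 10·log₁₀(10^(58.1/10) − 10^(56.1/10)) = 10·log₁₀(238300) = 53.8 dB SPL.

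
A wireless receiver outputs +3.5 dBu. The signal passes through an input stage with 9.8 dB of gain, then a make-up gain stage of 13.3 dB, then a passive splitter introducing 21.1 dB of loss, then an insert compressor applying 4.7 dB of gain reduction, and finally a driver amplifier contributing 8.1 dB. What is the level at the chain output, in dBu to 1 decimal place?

Cascaded gains and losses add directly in dB.
+3.5 + 9.8 + 13.3 − 21.1 − 4.7 + 8.1 = +8.9 dBu.

+8.9 dBu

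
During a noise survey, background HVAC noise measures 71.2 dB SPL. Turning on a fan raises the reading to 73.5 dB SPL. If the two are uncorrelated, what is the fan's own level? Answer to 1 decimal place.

Background correction is a power subtraction:
L_src = 10·log₁₀(10^(73.5/10) − 10^(71.2/10)) = 10·log₁₀(9205000) = 69.6 dB SPL.

69.6 dB SPL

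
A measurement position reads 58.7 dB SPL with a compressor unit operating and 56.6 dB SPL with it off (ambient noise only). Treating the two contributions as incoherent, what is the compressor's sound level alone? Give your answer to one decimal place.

Background correction is a power subtraction:
L_src = 10·log₁₀(10^(58.7/10) − 10^(56.6/10)) = 10·log₁₀(284200) = 54.5 dB SPL.

54.5 dB SPL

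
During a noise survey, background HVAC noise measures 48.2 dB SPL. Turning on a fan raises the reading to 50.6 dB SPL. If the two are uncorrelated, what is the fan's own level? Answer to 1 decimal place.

46.9 dB SPL

Subtract intensities: L_src = 10·log₁₀(10^(L_total/10) − 10^(L_bg/10)).
L_src = 10·log₁₀(10^(50.6/10) − 10^(48.2/10)) = 10·log₁₀(48750) = 46.9 dB SPL.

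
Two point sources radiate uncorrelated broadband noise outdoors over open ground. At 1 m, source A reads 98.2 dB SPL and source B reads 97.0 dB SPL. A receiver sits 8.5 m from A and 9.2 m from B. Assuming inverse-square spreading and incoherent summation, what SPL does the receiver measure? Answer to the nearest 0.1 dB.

81.8 dB SPL

At the listener: L_A = 98.2 − 20·log₁₀(8.5) = 79.61 dB; L_B = 97.0 − 20·log₁₀(9.2) = 77.72 dB.
Combined: 10·log₁₀(10^(79.61/10)+10^(77.72/10)) = 81.8 dB SPL.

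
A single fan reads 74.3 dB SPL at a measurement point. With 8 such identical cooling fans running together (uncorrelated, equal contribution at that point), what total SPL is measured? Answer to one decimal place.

83.3 dB SPL

8 equal incoherent sources raise the level by 10·log₁₀(8) = 9.03 dB.
L_total = 74.3 + 9.03 = 83.3 dB SPL.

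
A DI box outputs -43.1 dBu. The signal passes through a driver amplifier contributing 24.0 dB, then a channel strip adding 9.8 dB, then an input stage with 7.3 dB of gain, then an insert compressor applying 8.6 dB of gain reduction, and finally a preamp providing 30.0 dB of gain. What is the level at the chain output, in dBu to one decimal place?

Cascaded gains and losses add directly in dB.
-43.1 + 24.0 + 9.8 + 7.3 − 8.6 + 30.0 = +19.4 dBu.

+19.4 dBu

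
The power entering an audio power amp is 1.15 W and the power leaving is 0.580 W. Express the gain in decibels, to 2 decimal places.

-2.97 dB

Power ratio → dB uses the 10·log₁₀ form:
10·log₁₀(0.580/1.15) = 10·log₁₀(0.5043) = -2.97 dB.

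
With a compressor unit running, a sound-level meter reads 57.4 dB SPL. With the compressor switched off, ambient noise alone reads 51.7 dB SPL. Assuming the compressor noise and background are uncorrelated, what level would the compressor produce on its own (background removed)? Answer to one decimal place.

Subtract intensities: L_src = 10·log₁₀(10^(L_total/10) − 10^(L_bg/10)).
L_src = 10·log₁₀(10^(57.4/10) − 10^(51.7/10)) = 10·log₁₀(401600) = 56.0 dB SPL.

56.0 dB SPL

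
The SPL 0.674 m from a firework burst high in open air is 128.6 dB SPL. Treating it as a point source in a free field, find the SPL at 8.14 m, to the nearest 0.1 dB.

For a point source in a free field, ΔL = −20·log₁₀(d₂/d₁).
ΔL = −20·log₁₀(8.14/0.674) = -21.64 dB, so L₂ = 128.6 + (-21.64) = 107.0 dB SPL.

107.0 dB SPL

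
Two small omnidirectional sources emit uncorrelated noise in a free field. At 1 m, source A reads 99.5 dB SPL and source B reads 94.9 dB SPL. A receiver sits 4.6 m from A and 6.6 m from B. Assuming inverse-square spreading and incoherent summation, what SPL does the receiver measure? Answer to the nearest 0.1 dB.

At the listener: L_A = 99.5 − 20·log₁₀(4.6) = 86.24 dB; L_B = 94.9 − 20·log₁₀(6.6) = 78.51 dB.
Combined: 10·log₁₀(10^(86.24/10)+10^(78.51/10)) = 86.9 dB SPL.

86.9 dB SPL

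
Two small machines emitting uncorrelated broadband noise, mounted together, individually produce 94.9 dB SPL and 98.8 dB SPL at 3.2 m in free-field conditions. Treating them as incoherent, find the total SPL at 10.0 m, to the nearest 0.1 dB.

90.4 dB SPL

Combined at 3.2 m: 10·log₁₀(10^(94.9/10)+10^(98.8/10)) = 100.28 dB SPL.
Then apply −20·log₁₀(10.0/3.2) = -9.90 dB → 90.4 dB SPL.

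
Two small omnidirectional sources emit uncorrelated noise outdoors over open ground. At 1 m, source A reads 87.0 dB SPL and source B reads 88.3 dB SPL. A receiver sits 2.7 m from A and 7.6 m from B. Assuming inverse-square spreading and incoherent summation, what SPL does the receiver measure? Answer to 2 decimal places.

79.06 dB SPL

At the listener: L_A = 87.0 − 20·log₁₀(2.7) = 78.373 dB; L_B = 88.3 − 20·log₁₀(7.6) = 70.684 dB.
Combined: 10·log₁₀(10^(78.373/10)+10^(70.684/10)) = 79.06 dB SPL.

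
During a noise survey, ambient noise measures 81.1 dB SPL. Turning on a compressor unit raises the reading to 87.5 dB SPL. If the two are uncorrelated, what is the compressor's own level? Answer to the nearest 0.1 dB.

86.4 dB SPL

Subtract intensities: L_src = 10·log₁₀(10^(L_total/10) − 10^(L_bg/10)).
L_src = 10·log₁₀(10^(87.5/10) − 10^(81.1/10)) = 10·log₁₀(433500000) = 86.4 dB SPL.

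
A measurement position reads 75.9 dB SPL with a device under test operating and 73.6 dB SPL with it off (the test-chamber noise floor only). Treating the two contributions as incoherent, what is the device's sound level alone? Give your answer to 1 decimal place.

72.0 dB SPL

Remove the background by subtracting linear intensities:
L_src = 10·log₁₀(10^(75.9/10) − 10^(73.6/10)) = 10·log₁₀(16000000) = 72.0 dB SPL.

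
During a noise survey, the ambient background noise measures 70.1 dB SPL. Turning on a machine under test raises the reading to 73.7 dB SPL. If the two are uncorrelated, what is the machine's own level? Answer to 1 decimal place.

Subtract intensities: L_src = 10·log₁₀(10^(L_total/10) − 10^(L_bg/10)).
L_src = 10·log₁₀(10^(73.7/10) − 10^(70.1/10)) = 10·log₁₀(13210000) = 71.2 dB SPL.

71.2 dB SPL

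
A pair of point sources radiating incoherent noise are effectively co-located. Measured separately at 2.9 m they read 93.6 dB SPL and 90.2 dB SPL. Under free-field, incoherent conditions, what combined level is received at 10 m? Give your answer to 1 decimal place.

Combined at 2.9 m: 10·log₁₀(10^(93.6/10)+10^(90.2/10)) = 95.23 dB SPL.
Then apply −20·log₁₀(10/2.9) = -10.75 dB → 84.5 dB SPL.

84.5 dB SPL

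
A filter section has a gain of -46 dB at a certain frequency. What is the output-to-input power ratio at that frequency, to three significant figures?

0.0000251

Power ratio = 10^(dB/10).
10^(-46/10) = 10^(-4.600) = 0.0000251.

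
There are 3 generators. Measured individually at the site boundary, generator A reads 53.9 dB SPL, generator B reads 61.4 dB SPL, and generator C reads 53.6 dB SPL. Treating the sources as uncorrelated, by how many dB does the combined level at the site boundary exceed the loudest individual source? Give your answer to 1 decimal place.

1.3 dB

Uncorrelated sources add in intensity (power), not in dB.
L_total = 10·log₁₀(10^(53.9/10) + 10^(61.4/10) + 10^(53.6/10)) = 62.68 dB SPL.
Excess over the loudest (61.4 dB): 62.68 − 61.4 = 1.3 dB.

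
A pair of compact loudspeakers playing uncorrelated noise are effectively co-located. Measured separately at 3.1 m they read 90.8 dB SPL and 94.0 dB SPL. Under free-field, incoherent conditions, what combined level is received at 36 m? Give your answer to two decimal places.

Combined at 3.1 m: 10·log₁₀(10^(90.8/10)+10^(94.0/10)) = 95.699 dB SPL.
Then apply −20·log₁₀(36/3.1) = -21.299 dB → 74.40 dB SPL.

74.40 dB SPL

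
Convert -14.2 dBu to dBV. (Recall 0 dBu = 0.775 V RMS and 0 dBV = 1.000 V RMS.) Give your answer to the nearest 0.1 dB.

-16.4 dBV

The offset between the scales is 20·log₁₀(0.775/1.000) = −2.214 dB.
So dBV = -14.2 − 2.214 = -16.4 dBV.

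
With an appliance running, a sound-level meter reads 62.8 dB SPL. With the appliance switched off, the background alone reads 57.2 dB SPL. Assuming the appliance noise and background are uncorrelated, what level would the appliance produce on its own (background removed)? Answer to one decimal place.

61.4 dB SPL

Remove the background by subtracting linear intensities:
L_src = 10·log₁₀(10^(62.8/10) − 10^(57.2/10)) = 10·log₁₀(1381000) = 61.4 dB SPL.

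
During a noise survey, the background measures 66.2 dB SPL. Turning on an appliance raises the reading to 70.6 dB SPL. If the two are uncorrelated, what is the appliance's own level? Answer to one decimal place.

Subtract intensities: L_src = 10·log₁₀(10^(L_total/10) − 10^(L_bg/10)).
L_src = 10·log₁₀(10^(70.6/10) − 10^(66.2/10)) = 10·log₁₀(7313000) = 68.6 dB SPL.

68.6 dB SPL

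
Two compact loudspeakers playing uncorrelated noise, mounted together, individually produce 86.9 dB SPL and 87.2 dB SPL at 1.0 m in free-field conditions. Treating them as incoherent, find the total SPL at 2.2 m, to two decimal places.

83.21 dB SPL

Combined at 1.0 m: 10·log₁₀(10^(86.9/10)+10^(87.2/10)) = 90.063 dB SPL.
Then apply −20·log₁₀(2.2/1.0) = -6.848 dB → 83.21 dB SPL.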